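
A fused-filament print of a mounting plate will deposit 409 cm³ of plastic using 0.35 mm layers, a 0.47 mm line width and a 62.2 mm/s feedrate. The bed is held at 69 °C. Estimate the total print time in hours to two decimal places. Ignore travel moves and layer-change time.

11.10 hours

Bead cross-section = 0.35 × 0.47, so 0.1645 mm².
Total extruded path = 409000/0.1645 = 2486322.2 mm.
Extrusion time: 2486322.2 / 62.2 → 39973 s.
In the requested units: 39973 s = 11.10 hours.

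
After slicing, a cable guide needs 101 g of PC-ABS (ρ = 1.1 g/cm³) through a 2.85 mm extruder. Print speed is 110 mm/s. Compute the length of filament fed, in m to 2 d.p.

Extruded volume: 101/1.1 = 91.8182 cm³ (91818.2 mm³).
Filament cross-section = π × (2.85/2)² = 6.3794 mm².
L = V/A = 91818.2/6.3794 = 14392.92 mm → 14.39 m.

14.39 m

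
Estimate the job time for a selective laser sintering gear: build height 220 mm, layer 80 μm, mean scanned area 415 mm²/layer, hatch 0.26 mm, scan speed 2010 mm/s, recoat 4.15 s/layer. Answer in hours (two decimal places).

Layer count = ceil(220 / 0.08) = 2750.
Scan path per layer = 415 / 0.26, so 1596.2 mm.
Scan time per layer = 1596.2 / 2010 = 0.7941 s.
Layer cycle = 0.7941 + 4.15 = 4.9441 s.
Total: 2750 × 4.9441 s = 13596.275 s → 3.78 hours.

3.78 hours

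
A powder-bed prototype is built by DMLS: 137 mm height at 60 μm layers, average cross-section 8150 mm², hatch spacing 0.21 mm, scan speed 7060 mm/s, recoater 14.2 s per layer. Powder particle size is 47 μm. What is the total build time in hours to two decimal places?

12.50 hours

Number of layers: 137 / 0.06 → 2284 (rounded up).
Scan path per layer = 8150 / 0.21, so 38809.5 mm.
Laser time per layer = 38809.5 / 7060 = 5.4971 s.
Layer cycle = 5.4971 + 14.2, so 19.6971 s.
Build time = 2284 × 19.6971 = 44988.1764 s = 12.50 hours.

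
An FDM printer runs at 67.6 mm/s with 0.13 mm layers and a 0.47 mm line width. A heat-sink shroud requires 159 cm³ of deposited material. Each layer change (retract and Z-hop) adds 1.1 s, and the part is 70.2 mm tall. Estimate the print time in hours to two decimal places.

10.86 hours

Extrusion cross-section = 0.13 × 0.47, so 0.0611 mm².
Total extruded path = 159000/0.0611 = 2602291.3 mm.
Print-move time = 2602291.3 / 67.6, so 38495.4 s.
Layers = ⌈70.2/0.13⌉ = 540.
Non-print overhead = 540 × 1.1 = 594 s.
Total = 38495.4 + 594 = 39089.4 s = 10.86 hours.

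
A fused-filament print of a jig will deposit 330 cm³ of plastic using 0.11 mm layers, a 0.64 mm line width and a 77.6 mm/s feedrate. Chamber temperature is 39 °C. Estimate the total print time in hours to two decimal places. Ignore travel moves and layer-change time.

16.78 hours

Line area = 0.11 × 0.64, so 0.0704 mm².
Path length: 330000 mm³ / 0.0704 mm² → 4687500 mm.
Extrusion time = 4687500 / 77.6 = 60405.9 s.
Converting: 60405.9 s = 16.78 hours.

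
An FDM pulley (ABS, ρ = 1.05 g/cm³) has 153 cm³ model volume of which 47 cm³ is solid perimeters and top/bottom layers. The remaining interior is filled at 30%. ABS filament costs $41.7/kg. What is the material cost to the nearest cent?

$3.45

Infill region = 153 − 47, so 106 cm³.
Deposited infill = 0.30 × 106 = 31.8 cm³.
Deposited volume = 47 + 31.8 = 78.8 cm³.
Mass = 78.8 × 1.05, so 82.74 g.
At $41.7/kg: 82.74/1000 × 41.7 = $3.45.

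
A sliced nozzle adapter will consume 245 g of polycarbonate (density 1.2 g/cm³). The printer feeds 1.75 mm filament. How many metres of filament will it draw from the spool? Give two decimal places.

84.88 m

Volume = 245 g / 1.2 g·cm⁻³ = 204.1667 cm³ = 204166.7 mm³.
Filament cross-section = π × (1.75/2)² = 2.4053 mm².
Length = 204166.7 / 2.4053 = 84882.01 mm = 84.88 m.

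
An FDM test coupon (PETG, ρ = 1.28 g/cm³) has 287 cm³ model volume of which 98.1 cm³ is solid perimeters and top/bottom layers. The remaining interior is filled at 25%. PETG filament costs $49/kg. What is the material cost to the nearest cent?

$9.11

Volume inside the shell: 287 − 98.1 → 188.9 cm³.
Infill volume = 0.25 × 188.9, so 47.225 cm³.
Total extruded: 98.1 + 47.225 → 145.325 cm³.
Mass = 145.325 × 1.28 = 186.016 g.
Cost = 186.016 g / 1000 × $49/kg = $9.11.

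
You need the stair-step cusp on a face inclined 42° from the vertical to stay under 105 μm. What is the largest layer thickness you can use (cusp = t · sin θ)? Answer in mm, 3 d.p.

0.157 mm

Layer height = cusp / sin(42°) = 0.105 / 0.6691 = 0.157 mm.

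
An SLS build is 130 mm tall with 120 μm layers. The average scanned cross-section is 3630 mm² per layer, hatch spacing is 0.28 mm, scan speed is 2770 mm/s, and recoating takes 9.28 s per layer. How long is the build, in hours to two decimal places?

Layers = ⌈130/0.12⌉ = 1084.
Scan path per layer: 3630 / 0.28 → 12964.3 mm.
Per-layer scan time: 12964.3 / 2770 → 4.6803 s.
Time per layer: 4.6803 + 9.28 → 13.9603 s.
Build time = 1084 × 13.9603 = 15132.9652 s = 4.20 hours.

4.20 hours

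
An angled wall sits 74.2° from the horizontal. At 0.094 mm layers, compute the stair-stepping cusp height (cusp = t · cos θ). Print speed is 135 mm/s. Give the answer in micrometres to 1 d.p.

25.6 μm

h_c = t·cos θ = 0.094 × 0.2723 = 0.025596 mm (25.6 μm).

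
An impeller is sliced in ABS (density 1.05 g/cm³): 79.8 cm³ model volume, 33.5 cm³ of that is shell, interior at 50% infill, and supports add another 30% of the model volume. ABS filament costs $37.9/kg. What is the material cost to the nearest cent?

Volume inside the shell = 79.8 − 33.5, so 46.3 cm³.
Infill volume = 0.50 × 46.3 = 23.15 cm³.
Support = 0.30 × 79.8, so 23.94 cm³.
Total extruded: 33.5 + 23.15 + 23.94 → 80.59 cm³.
Mass = 80.59 × 1.05, so 84.6195 g.
Cost = 84.6195 g / 1000 × $37.9/kg = $3.21.

$3.21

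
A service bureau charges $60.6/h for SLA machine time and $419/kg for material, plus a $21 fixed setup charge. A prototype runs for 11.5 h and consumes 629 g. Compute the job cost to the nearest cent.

Machine cost = 60.6 × 11.5 = $696.90.
Material charge: 419 × 629/1000 → $263.551.
Total = 696.90 + 263.551 + 21 = 981.451 ≈ $981.45.

$981.45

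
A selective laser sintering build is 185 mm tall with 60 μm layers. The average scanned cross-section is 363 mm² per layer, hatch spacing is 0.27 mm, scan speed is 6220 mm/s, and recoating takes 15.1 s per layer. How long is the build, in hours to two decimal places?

13.12 hours

Layer count = ceil(185 / 0.06) = 3084.
Hatch length per layer: 363 / 0.27 → 1344.4 mm.
Scan time per layer = 1344.4 / 6220, so 0.2161 s.
Per-layer time: 0.2161 + 15.1 → 15.3161 s.
3084 layers × 15.3161 s/layer = 47234.8524 s, i.e. 13.12 hours.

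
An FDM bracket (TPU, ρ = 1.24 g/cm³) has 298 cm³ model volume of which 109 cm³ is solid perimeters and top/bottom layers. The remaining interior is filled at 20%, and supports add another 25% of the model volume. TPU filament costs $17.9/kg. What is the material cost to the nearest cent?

$4.91

Volume inside the shell = 298 − 109, so 189 cm³.
Infill deposited: 0.20 × 189 → 37.8 cm³.
Support = 0.25 × 298 = 74.5 cm³.
Total printed volume: 109 + 37.8 + 74.5 → 221.3 cm³.
Mass = 221.3 × 1.24 = 274.412 g.
Cost = 274.412 g / 1000 × $17.9/kg = $4.91.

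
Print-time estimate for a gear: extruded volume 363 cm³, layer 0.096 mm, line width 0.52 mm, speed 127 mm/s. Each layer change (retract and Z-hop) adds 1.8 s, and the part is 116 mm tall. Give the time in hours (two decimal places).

16.51 hours

Bead cross-section = 0.096 × 0.52, so 0.04992 mm².
Total extruded path = 363000/0.04992 = 7271634.6 mm.
Print-move time = 7271634.6 / 127, so 57257 s.
Layer count = ceil(116 / 0.096) = 1209.
Z-hop total: 1209 × 1.8 → 2176.2 s.
Altogether 57257 + 2176.2 = 59433.2 s, i.e. 16.51 hours.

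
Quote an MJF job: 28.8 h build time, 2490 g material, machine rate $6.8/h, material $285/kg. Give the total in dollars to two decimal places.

Machine cost = 6.8 × 28.8, so $195.84.
Feedstock cost = 285 × 2490/1000, so $709.65.
Total = 195.84 + 709.65 = $905.49.

$905.49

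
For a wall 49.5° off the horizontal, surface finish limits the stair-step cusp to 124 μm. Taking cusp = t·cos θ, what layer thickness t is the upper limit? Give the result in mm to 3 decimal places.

Layer height = cusp / cos(49.5°) = 0.124 / 0.6494 = 0.191 mm.

0.191 mm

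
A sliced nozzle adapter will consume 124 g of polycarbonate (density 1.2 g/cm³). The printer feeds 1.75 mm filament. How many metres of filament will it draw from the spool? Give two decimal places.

42.96 m

Volume = 124 g / 1.2 g·cm⁻³ = 103.3333 cm³ = 103333.3 mm³.
A = π r² = π × 0.875² = 2.4053 mm².
Length = 103333.3 / 2.4053 = 42960.67 mm = 42.96 m.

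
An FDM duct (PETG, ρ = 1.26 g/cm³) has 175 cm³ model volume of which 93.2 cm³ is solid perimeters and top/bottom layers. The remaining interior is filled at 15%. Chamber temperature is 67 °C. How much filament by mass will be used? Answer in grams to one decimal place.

132.9 g

Volume inside the shell = 175 − 93.2 = 81.8 cm³.
Infill volume = 0.15 × 81.8, so 12.27 cm³.
Total printed volume = 93.2 + 12.27 = 105.47 cm³.
Mass: 105.47 × 1.26 → 132.8922 g.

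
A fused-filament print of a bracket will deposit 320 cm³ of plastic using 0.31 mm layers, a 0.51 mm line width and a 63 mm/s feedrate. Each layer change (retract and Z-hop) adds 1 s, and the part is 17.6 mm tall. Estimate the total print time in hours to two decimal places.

Line area = 0.31 × 0.51 = 0.1581 mm².
Total extruded path = 320000/0.1581 = 2024035.4 mm.
Time extruding: 2024035.4 / 63 → 32127.5 s.
Number of layers: 17.6 / 0.31 → 57 (rounded up).
Z-hop total: 57 × 1 → 57 s.
Total = 32127.5 + 57 = 32184.5 s = 8.94 hours.

8.94 hours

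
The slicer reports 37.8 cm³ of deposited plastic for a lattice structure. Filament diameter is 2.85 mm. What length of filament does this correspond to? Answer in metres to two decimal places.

Cross-section of 2.85 mm filament: π·(2.85/2)² = 6.3794 mm².
Length = 37.8 cm³ / 6.3794 mm² = 37800 / 6.3794 = 5925.32 mm = 5.93 m.

5.93 m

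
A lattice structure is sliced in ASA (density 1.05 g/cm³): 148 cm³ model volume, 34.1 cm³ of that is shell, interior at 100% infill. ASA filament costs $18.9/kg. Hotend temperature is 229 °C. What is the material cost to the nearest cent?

Infill region = 148 − 34.1, so 113.9 cm³.
Deposited infill: 1.00 × 113.9 → 113.9 cm³.
Deposited volume = 34.1 + 113.9 = 148 cm³.
Mass = 148 × 1.05, so 155.4 g.
At $18.9/kg: 155.4/1000 × 18.9 = $2.94.

$2.94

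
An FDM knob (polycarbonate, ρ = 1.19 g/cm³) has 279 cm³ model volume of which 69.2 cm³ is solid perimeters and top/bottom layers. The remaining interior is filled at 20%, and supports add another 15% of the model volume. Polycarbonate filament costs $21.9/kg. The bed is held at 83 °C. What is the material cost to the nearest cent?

$3.99

Interior volume = 279 − 69.2, so 209.8 cm³.
Infill volume = 0.20 × 209.8 = 41.96 cm³.
Support: 0.15 × 279 → 41.85 cm³.
Total printed volume: 69.2 + 41.96 + 41.85 → 153.01 cm³.
Mass = 153.01 × 1.19 = 182.0819 g.
Cost = 182.0819 g / 1000 × $21.9/kg = $3.99.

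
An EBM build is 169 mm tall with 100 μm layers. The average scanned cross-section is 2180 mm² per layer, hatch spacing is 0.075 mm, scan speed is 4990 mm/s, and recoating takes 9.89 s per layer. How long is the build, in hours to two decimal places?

7.38 hours

Layer count = ceil(169 / 0.1) = 1690.
Hatch length per layer = 2180 / 0.075 = 29066.7 mm.
Scan time per layer = 29066.7 / 4990 = 5.825 s.
Layer cycle: 5.825 + 9.89 → 15.715 s.
1690 layers × 15.715 s/layer = 26558.35 s, i.e. 7.38 hours.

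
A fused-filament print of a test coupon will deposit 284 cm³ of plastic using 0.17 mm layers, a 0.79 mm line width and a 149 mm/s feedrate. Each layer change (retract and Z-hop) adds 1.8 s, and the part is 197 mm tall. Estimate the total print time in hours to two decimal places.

4.52 hours

Extrusion cross-section = 0.17 × 0.79 = 0.1343 mm².
Path length: 284000 mm³ / 0.1343 mm² → 2114668.7 mm.
Time extruding = 2114668.7 / 149, so 14192.4 s.
Number of layers: 197 / 0.17 → 1159 (rounded up).
Non-print overhead = 1159 × 1.8 = 2086.2 s.
Total = 14192.4 + 2086.2 = 16278.6 s = 4.52 hours.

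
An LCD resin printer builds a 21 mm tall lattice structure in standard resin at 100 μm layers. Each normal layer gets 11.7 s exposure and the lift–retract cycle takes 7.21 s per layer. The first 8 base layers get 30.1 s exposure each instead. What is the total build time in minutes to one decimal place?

68.6 minutes

Number of layers: 21 / 0.1 → 210 (rounded up).
Burn-in layers = 8 × (30.1 + 7.21) = 298.48 s.
Remaining layers = 202 × (11.7 + 7.21), so 3819.82 s.
Sum: 298.48 + 3819.82 = 4118.3 s → 68.6 minutes.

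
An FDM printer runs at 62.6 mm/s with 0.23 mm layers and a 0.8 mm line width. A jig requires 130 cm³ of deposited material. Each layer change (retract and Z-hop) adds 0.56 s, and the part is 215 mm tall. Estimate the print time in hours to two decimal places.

Line area: 0.23 × 0.8 → 0.184 mm².
Total extruded path = 130000/0.184 = 706521.7 mm.
Print-move time = 706521.7 / 62.6, so 11286.3 s.
Layers = ⌈215/0.23⌉ = 935.
Z-hop total = 935 × 0.56, so 523.6 s.
Altogether 11286.3 + 523.6 = 11809.9 s, i.e. 3.28 hours.

3.28 hours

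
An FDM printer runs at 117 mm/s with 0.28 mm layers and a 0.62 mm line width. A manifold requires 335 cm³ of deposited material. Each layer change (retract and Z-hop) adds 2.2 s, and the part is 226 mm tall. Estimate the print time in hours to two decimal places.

Extrusion cross-section = 0.28 × 0.62 = 0.1736 mm².
Path length: 335000 mm³ / 0.1736 mm² → 1929723.5 mm.
Extrusion time = 1929723.5 / 117 = 16493.4 s.
Layers = ⌈226/0.28⌉ = 808.
Z-hop total: 808 × 2.2 → 1777.6 s.
Total = 16493.4 + 1777.6 = 18271 s = 5.08 hours.

5.08 hours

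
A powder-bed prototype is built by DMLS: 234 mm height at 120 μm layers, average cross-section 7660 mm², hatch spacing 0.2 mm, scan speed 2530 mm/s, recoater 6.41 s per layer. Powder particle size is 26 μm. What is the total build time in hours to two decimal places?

Layer count = ceil(234 / 0.12) = 1950.
Scan path per layer: 7660 / 0.2 → 38300 mm.
Per-layer scan time = 38300 / 2530, so 15.1383 s.
Time per layer = 15.1383 + 6.41, so 21.5483 s.
Build time = 1950 × 21.5483 = 42019.185 s = 11.67 hours.

11.67 hours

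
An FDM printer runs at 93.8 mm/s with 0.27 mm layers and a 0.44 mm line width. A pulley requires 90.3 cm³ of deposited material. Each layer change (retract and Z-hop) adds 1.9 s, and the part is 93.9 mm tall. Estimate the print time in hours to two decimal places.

Extrusion cross-section: 0.27 × 0.44 → 0.1188 mm².
Path length: 90300 mm³ / 0.1188 mm² → 760101 mm.
Extrusion time: 760101 / 93.8 → 8103.4 s.
Number of layers: 93.9 / 0.27 → 348 (rounded up).
Layer-change overhead = 348 × 1.9, so 661.2 s.
Altogether 8103.4 + 661.2 = 8764.6 s, i.e. 2.43 hours.

2.43 hours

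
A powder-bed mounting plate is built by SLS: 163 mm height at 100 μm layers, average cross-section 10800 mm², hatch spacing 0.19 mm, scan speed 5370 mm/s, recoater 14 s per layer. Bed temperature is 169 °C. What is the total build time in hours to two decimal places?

11.13 hours

Layer count = ceil(163 / 0.1) = 1630.
Per-layer scan distance = 10800 / 0.19 = 56842.1 mm.
Laser time per layer: 56842.1 / 5370 → 10.5851 s.
Time per layer: 10.5851 + 14 → 24.5851 s.
1630 layers × 24.5851 s/layer = 40073.713 s, i.e. 11.13 hours.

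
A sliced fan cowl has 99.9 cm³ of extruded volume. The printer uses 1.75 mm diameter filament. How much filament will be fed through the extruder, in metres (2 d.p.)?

41.53 m

Filament cross-section = π × (1.75/2)² = 2.4053 mm².
L = 99900 mm³ / 2.4053 mm² = 41533.28 mm, i.e. 41.53 m.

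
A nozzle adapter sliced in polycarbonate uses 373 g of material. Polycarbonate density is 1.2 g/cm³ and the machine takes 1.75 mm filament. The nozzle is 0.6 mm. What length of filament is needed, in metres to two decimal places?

129.23 m

Extruded volume: 373/1.2 = 310.8333 cm³ (310833.3 mm³).
Cross-section of 1.75 mm filament: π·(1.75/2)² = 2.4053 mm².
Length = 310833.3 / 2.4053 = 129228.5 mm = 129.23 m.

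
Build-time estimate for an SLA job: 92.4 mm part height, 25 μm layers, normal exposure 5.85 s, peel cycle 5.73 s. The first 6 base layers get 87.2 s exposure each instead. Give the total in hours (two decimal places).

Layer count = ceil(92.4 / 0.025) = 3696.
Burn-in layers: 6 × (87.2 + 5.73) → 557.58 s.
Normal layers = 3690 × (5.85 + 5.73) = 42730.2 s.
Sum: 557.58 + 42730.2 = 43287.78 s → 12.02 hours.

12.02 hours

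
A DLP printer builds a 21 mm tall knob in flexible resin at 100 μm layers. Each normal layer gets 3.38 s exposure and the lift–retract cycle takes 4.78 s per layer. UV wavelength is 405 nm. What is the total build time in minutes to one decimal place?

28.6 minutes

Number of layers: 21 / 0.1 → 210 (rounded up).
Each layer takes = 3.38 + 4.78, so 8.16 s.
Build time: 210 × 8.16 s = 1713.6 s, i.e. 28.6 minutes.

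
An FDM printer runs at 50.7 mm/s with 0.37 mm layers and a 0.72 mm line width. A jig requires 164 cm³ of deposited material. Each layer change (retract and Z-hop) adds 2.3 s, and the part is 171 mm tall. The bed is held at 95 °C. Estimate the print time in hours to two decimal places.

Bead cross-section: 0.37 × 0.72 → 0.2664 mm².
Toolpath length = 164 cm³ / 0.2664 mm² = 164000 / 0.2664 = 615615.6 mm.
Print-move time: 615615.6 / 50.7 → 12142.3 s.
Layer count = ceil(171 / 0.37) = 463.
Non-print overhead = 463 × 2.3 = 1064.9 s.
Altogether 12142.3 + 1064.9 = 13207.2 s, i.e. 3.67 hours.

3.67 hours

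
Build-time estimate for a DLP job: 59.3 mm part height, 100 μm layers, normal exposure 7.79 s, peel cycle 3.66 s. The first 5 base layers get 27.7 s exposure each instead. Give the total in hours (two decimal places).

1.91 hours

Layers = ⌈59.3/0.1⌉ = 593.
Burn-in layers: 5 × (27.7 + 3.66) → 156.8 s.
Normal layers = 588 × (7.79 + 3.66), so 6732.6 s.
Total = 156.8 + 6732.6 = 6889.4 s = 1.91 hours.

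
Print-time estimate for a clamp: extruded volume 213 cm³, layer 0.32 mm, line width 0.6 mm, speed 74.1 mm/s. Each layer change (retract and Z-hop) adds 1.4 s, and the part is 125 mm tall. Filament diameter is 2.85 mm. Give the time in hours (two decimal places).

Line area = 0.32 × 0.6 = 0.192 mm².
Total extruded path = 213000/0.192 = 1109375 mm.
Print-move time: 1109375 / 74.1 → 14971.3 s.
Number of layers: 125 / 0.32 → 391 (rounded up).
Z-hop total: 391 × 1.4 → 547.4 s.
Altogether 14971.3 + 547.4 = 15518.7 s, i.e. 4.31 hours.

4.31 hours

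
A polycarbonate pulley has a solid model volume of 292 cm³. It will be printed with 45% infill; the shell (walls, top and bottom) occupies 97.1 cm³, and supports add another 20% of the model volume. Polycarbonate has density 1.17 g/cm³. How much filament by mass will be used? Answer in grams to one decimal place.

284.5 g

Infill region: 292 − 97.1 → 194.9 cm³.
Infill deposited = 0.45 × 194.9, so 87.705 cm³.
Support: 0.20 × 292 → 58.4 cm³.
Total extruded = 97.1 + 87.705 + 58.4 = 243.205 cm³.
Mass: 243.205 × 1.17 → 284.54985 g.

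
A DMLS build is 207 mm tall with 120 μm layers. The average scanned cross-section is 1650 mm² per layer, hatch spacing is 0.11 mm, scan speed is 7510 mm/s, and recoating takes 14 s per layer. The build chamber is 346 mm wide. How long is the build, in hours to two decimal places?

Layer count = ceil(207 / 0.12) = 1725.
Hatch length per layer = 1650 / 0.11 = 15000 mm.
Scan time per layer: 15000 / 7510 → 1.9973 s.
Time per layer = 1.9973 + 14 = 15.9973 s.
Build time = 1725 × 15.9973 = 27595.3425 s = 7.67 hours.

7.67 hours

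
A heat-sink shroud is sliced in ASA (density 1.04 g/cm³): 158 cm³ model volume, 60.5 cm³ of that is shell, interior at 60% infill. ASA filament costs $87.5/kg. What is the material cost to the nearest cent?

Volume inside the shell: 158 − 60.5 → 97.5 cm³.
Infill deposited: 0.60 × 97.5 → 58.5 cm³.
Total printed volume = 60.5 + 58.5, so 119 cm³.
Mass = 119 × 1.04, so 123.76 g.
Cost = 123.76 g / 1000 × $87.5/kg = $10.83.

$10.83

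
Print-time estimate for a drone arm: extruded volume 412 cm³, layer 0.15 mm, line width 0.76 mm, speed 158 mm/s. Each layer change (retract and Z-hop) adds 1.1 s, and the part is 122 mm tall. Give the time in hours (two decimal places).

Extrusion cross-section = 0.15 × 0.76, so 0.114 mm².
Toolpath length = 412 cm³ / 0.114 mm² = 412000 / 0.114 = 3614035.1 mm.
Time extruding = 3614035.1 / 158 = 22873.6 s.
Layers = ⌈122/0.15⌉ = 814.
Z-hop total = 814 × 1.1 = 895.4 s.
Altogether 22873.6 + 895.4 = 23769 s, i.e. 6.60 hours.

6.60 hours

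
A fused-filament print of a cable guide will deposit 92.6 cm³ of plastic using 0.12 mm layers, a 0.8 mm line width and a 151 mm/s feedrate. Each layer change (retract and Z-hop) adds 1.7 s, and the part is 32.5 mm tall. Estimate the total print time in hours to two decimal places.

Line area = 0.12 × 0.8, so 0.096 mm².
Path length: 92600 mm³ / 0.096 mm² → 964583.3 mm.
Print-move time = 964583.3 / 151, so 6388 s.
Number of layers: 32.5 / 0.12 → 271 (rounded up).
Z-hop total = 271 × 1.7 = 460.7 s.
Altogether 6388 + 460.7 = 6848.7 s, i.e. 1.90 hours.

1.90 hours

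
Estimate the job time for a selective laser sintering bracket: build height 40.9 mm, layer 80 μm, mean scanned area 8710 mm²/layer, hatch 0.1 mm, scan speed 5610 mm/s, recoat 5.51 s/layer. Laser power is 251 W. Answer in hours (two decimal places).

Layers = ⌈40.9/0.08⌉ = 512.
Scan path per layer: 8710 / 0.1 → 87100 mm.
Laser time per layer = 87100 / 5610 = 15.5258 s.
Per-layer time = 15.5258 + 5.51 = 21.0358 s.
512 layers × 21.0358 s/layer = 10770.3296 s, i.e. 2.99 hours.

2.99 hours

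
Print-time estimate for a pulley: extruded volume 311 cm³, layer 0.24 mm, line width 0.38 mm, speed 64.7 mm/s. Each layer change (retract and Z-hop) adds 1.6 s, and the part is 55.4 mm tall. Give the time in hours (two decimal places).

Bead cross-section = 0.24 × 0.38 = 0.0912 mm².
Toolpath length = 311 cm³ / 0.0912 mm² = 311000 / 0.0912 = 3410087.7 mm.
Extrusion time = 3410087.7 / 64.7 = 52706.1 s.
Layer count = ceil(55.4 / 0.24) = 231.
Non-print overhead = 231 × 1.6 = 369.6 s.
Altogether 52706.1 + 369.6 = 53075.7 s, i.e. 14.74 hours.

14.74 hours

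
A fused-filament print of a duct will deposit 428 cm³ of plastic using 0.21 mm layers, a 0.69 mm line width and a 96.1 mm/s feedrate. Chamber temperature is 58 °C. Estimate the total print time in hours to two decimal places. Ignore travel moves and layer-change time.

8.54 hours

Bead cross-section: 0.21 × 0.69 → 0.1449 mm².
Path length: 428000 mm³ / 0.1449 mm² → 2953761.2 mm.
Time extruding = 2953761.2 / 96.1, so 30736.3 s.
In the requested units: 30736.3 s = 8.54 hours.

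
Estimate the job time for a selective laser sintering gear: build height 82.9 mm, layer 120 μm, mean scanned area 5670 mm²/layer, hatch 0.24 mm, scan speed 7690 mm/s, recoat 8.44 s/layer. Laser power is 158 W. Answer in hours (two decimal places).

Number of layers: 82.9 / 0.12 → 691 (rounded up).
Hatch length per layer = 5670 / 0.24, so 23625 mm.
Laser time per layer: 23625 / 7690 → 3.0722 s.
Time per layer = 3.0722 + 8.44, so 11.5122 s.
691 layers × 11.5122 s/layer = 7954.9302 s, i.e. 2.21 hours.

2.21 hours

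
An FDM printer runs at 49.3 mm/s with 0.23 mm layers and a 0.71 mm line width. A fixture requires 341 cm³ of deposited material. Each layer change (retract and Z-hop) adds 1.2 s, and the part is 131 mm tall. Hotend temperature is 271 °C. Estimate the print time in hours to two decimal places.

Line area = 0.23 × 0.71, so 0.1633 mm².
Toolpath length = 341 cm³ / 0.1633 mm² = 341000 / 0.1633 = 2088181.3 mm.
Time extruding = 2088181.3 / 49.3 = 42356.6 s.
Layers = ⌈131/0.23⌉ = 570.
Layer-change overhead = 570 × 1.2, so 684 s.
Altogether 42356.6 + 684 = 43040.6 s, i.e. 11.96 hours.

11.96 hours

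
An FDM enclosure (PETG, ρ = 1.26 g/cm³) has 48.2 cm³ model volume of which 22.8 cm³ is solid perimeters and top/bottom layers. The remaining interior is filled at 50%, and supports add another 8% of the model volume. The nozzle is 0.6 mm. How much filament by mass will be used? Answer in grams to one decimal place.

49.6 g

Interior volume: 48.2 − 22.8 → 25.4 cm³.
Infill deposited: 0.50 × 25.4 → 12.7 cm³.
Support: 0.08 × 48.2 → 3.856 cm³.
Total printed volume = 22.8 + 12.7 + 3.856, so 39.356 cm³.
Mass: 39.356 × 1.26 → 49.58856 g.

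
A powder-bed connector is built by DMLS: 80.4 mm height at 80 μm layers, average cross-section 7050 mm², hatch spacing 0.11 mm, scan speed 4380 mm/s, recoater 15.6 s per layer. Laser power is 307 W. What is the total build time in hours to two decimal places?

Number of layers: 80.4 / 0.08 → 1005 (rounded up).
Scan path per layer = 7050 / 0.11, so 64090.9 mm.
Laser time per layer = 64090.9 / 4380, so 14.6326 s.
Time per layer: 14.6326 + 15.6 → 30.2326 s.
1005 layers × 30.2326 s/layer = 30383.763 s, i.e. 8.44 hours.

8.44 hours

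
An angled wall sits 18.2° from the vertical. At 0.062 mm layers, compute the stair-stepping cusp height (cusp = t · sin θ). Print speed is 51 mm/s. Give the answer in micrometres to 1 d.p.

19.4 μm

h_c = t·sin θ = 0.062 × 0.3123 = 0.019363 mm (19.4 μm).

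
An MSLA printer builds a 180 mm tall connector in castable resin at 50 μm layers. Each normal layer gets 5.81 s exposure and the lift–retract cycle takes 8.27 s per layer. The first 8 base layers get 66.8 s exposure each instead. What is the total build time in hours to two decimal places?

14.22 hours

Number of layers: 180 / 0.05 → 3600 (rounded up).
Burn-in layers = 8 × (66.8 + 8.27) = 600.56 s.
Remaining layers: 3592 × (5.81 + 8.27) → 50575.36 s.
Sum: 600.56 + 50575.36 = 51175.92 s → 14.22 hours.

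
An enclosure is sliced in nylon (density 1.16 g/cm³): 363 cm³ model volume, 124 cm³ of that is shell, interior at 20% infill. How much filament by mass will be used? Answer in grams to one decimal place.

199.3 g

Infill region: 363 − 124 → 239 cm³.
Infill volume: 0.20 × 239 → 47.8 cm³.
Total printed volume = 124 + 47.8 = 171.8 cm³.
Mass = 171.8 × 1.16, so 199.288 g.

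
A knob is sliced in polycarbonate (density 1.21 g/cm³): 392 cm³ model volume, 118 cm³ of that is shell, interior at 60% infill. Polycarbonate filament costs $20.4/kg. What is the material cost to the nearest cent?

Volume inside the shell = 392 − 118, so 274 cm³.
Infill volume = 0.60 × 274 = 164.4 cm³.
Total printed volume = 118 + 164.4, so 282.4 cm³.
Mass: 282.4 × 1.21 → 341.704 g.
At $20.4/kg: 341.704/1000 × 20.4 = $6.97.

$6.97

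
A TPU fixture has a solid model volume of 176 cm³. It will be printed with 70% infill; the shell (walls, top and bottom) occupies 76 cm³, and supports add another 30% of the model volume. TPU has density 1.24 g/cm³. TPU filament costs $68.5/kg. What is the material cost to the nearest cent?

$16.89

Infill region: 176 − 76 → 100 cm³.
Deposited infill = 0.70 × 100, so 70 cm³.
Support: 0.30 × 176 → 52.8 cm³.
Total printed volume: 76 + 70 + 52.8 → 198.8 cm³.
Mass: 198.8 × 1.24 → 246.512 g.
At $68.5/kg: 246.512/1000 × 68.5 = $16.89.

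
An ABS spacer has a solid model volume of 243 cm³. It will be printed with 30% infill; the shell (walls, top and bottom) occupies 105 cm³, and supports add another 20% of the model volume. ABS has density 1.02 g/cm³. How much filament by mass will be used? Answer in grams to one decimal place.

198.9 g

Infill region = 243 − 105 = 138 cm³.
Infill deposited: 0.30 × 138 → 41.4 cm³.
Support = 0.20 × 243, so 48.6 cm³.
Deposited volume: 105 + 41.4 + 48.6 → 195 cm³.
Mass = 195 × 1.02, so 198.9 g.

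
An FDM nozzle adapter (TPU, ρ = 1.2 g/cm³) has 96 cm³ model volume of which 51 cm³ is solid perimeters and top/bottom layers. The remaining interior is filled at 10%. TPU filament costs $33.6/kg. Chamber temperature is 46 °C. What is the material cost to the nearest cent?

$2.24

Volume inside the shell: 96 − 51 → 45 cm³.
Deposited infill: 0.10 × 45 → 4.5 cm³.
Total printed volume = 51 + 4.5 = 55.5 cm³.
Mass: 55.5 × 1.2 → 66.6 g.
Cost = 66.6 g / 1000 × $33.6/kg = $2.24.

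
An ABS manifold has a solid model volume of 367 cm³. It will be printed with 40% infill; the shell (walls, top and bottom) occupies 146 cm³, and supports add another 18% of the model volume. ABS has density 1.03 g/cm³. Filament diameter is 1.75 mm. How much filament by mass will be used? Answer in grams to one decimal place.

309.5 g

Interior volume = 367 − 146, so 221 cm³.
Deposited infill = 0.40 × 221 = 88.4 cm³.
Support = 0.18 × 367, so 66.06 cm³.
Deposited volume = 146 + 88.4 + 66.06 = 300.46 cm³.
Mass: 300.46 × 1.03 → 309.4738 g.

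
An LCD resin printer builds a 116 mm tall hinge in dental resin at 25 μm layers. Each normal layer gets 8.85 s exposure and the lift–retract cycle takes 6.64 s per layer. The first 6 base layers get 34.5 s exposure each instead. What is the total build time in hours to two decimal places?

20.01 hours

Layer count = ceil(116 / 0.025) = 4640.
Bottom layers = 6 × (34.5 + 6.64) = 246.84 s.
Remaining layers = 4634 × (8.85 + 6.64), so 71780.66 s.
Sum: 246.84 + 71780.66 = 72027.5 s → 20.01 hours.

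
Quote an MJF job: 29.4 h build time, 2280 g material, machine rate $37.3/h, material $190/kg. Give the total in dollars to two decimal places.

Machine-time cost = 37.3 × 29.4, so $1096.62.
Feedstock cost = 190 × 2280/1000, so $433.20.
Total = 1096.62 + 433.20 = $1529.82.

$1529.82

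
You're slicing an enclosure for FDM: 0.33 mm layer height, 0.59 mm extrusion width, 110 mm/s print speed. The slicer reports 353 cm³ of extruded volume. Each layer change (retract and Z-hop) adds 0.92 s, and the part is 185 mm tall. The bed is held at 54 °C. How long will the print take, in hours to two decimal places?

4.72 hours

Extrusion cross-section = 0.33 × 0.59 = 0.1947 mm².
Total extruded path = 353000/0.1947 = 1813045.7 mm.
Time extruding: 1813045.7 / 110 → 16482.2 s.
Number of layers: 185 / 0.33 → 561 (rounded up).
Z-hop total = 561 × 0.92 = 516.12 s.
Total = 16482.2 + 516.12 = 16998.32 s = 4.72 hours.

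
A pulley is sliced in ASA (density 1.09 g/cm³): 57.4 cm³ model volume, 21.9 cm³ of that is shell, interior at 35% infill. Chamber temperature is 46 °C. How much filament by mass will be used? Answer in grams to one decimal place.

37.4 g

Infill region: 57.4 − 21.9 → 35.5 cm³.
Deposited infill: 0.35 × 35.5 → 12.425 cm³.
Deposited volume = 21.9 + 12.425 = 34.325 cm³.
Mass = 34.325 × 1.09, so 37.41425 g.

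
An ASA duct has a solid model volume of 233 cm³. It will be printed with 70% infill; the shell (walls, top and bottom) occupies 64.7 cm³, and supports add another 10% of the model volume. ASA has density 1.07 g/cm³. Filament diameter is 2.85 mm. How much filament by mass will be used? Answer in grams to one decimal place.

Interior volume = 233 − 64.7, so 168.3 cm³.
Infill volume = 0.70 × 168.3, so 117.81 cm³.
Support: 0.10 × 233 → 23.3 cm³.
Total printed volume = 64.7 + 117.81 + 23.3, so 205.81 cm³.
Mass: 205.81 × 1.07 → 220.2167 g.

220.2 g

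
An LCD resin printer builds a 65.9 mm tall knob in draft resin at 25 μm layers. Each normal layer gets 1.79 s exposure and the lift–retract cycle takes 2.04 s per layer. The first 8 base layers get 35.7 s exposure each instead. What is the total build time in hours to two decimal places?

2.88 hours

Layer count = ceil(65.9 / 0.025) = 2636.
Burn-in layers = 8 × (35.7 + 2.04) = 301.92 s.
Regular layers = 2628 × (1.79 + 2.04), so 10065.24 s.
Total = 301.92 + 10065.24 = 10367.16 s = 2.88 hours.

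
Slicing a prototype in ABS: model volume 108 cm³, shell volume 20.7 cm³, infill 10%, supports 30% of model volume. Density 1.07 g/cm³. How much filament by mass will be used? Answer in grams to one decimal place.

Interior volume: 108 − 20.7 → 87.3 cm³.
Deposited infill = 0.10 × 87.3, so 8.73 cm³.
Support: 0.30 × 108 → 32.4 cm³.
Total printed volume: 20.7 + 8.73 + 32.4 → 61.83 cm³.
Mass = 61.83 × 1.07, so 66.1581 g.

66.2 g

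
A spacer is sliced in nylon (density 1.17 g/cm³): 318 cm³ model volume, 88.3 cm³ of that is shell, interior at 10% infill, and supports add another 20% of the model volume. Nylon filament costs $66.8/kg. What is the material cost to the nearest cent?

Volume inside the shell = 318 − 88.3, so 229.7 cm³.
Infill volume: 0.10 × 229.7 → 22.97 cm³.
Support = 0.20 × 318, so 63.6 cm³.
Total printed volume = 88.3 + 22.97 + 63.6, so 174.87 cm³.
Mass: 174.87 × 1.17 → 204.5979 g.
Cost = 204.5979 g / 1000 × $66.8/kg = $13.67.

$13.67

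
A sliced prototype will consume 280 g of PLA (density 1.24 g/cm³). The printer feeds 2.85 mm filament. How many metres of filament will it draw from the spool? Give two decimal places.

35.40 m

Extruded volume: 280/1.24 = 225.8065 cm³ (225806.5 mm³).
Cross-section of 2.85 mm filament: π·(2.85/2)² = 6.3794 mm².
L = V/A = 225806.5/6.3794 = 35396.2 mm → 35.40 m.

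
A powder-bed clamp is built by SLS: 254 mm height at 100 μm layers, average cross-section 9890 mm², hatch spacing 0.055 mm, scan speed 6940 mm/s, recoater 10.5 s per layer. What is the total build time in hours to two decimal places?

Layer count = ceil(254 / 0.1) = 2540.
Scan path per layer = 9890 / 0.055 = 179818.2 mm.
Per-layer scan time: 179818.2 / 6940 → 25.9104 s.
Time per layer = 25.9104 + 10.5, so 36.4104 s.
Total: 2540 × 36.4104 s = 92482.416 s → 25.69 hours.

25.69 hours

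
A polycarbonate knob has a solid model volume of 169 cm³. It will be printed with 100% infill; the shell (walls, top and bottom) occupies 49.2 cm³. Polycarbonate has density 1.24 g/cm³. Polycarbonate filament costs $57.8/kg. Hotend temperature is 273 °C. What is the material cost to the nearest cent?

Volume inside the shell = 169 − 49.2 = 119.8 cm³.
Infill deposited = 1.00 × 119.8, so 119.8 cm³.
Total printed volume = 49.2 + 119.8, so 169 cm³.
Mass: 169 × 1.24 → 209.56 g.
At $57.8/kg: 209.56/1000 × 57.8 = $12.11.

$12.11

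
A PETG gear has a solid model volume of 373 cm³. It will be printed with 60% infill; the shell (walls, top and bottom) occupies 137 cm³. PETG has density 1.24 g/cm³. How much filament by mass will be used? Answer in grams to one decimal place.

Volume inside the shell = 373 − 137, so 236 cm³.
Infill volume: 0.60 × 236 → 141.6 cm³.
Deposited volume = 137 + 141.6, so 278.6 cm³.
Mass = 278.6 × 1.24 = 345.464 g.

345.5 g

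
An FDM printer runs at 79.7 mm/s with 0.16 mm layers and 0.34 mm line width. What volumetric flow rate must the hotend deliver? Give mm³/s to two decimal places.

Bead cross-section = 0.16 × 0.34 = 0.0544 mm².
Volumetric flow = 79.7 × 0.0544 = 4.34 mm³/s.

4.34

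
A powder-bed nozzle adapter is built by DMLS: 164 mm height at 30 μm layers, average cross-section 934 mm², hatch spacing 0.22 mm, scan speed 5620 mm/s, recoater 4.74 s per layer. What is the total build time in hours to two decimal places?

8.35 hours

Layers = ⌈164/0.03⌉ = 5467.
Per-layer scan distance: 934 / 0.22 → 4245.5 mm.
Per-layer scan time: 4245.5 / 5620 → 0.7554 s.
Per-layer time = 0.7554 + 4.74, so 5.4954 s.
Build time = 5467 × 5.4954 = 30043.3518 s = 8.35 hours.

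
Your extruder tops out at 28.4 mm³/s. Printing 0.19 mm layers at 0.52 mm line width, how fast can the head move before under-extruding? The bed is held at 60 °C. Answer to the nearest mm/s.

Bead cross-section = 0.19 × 0.52 = 0.0988 mm².
v_max = Q/A = 28.4/0.0988 = 287.45 mm/s → 287 mm/s.

287 mm/s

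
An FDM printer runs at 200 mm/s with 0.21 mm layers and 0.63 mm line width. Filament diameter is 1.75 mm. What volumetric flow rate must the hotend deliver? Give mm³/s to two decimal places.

Bead cross-section: 0.21 × 0.63 → 0.1323 mm².
Volumetric flow = 200 × 0.1323 = 26.46 mm³/s.

26.46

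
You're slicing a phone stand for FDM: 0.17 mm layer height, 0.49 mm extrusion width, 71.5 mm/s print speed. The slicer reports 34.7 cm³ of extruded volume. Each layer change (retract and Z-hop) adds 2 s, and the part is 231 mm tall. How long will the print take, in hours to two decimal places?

Line area: 0.17 × 0.49 → 0.0833 mm².
Toolpath length = 34.7 cm³ / 0.0833 mm² = 34700 / 0.0833 = 416566.6 mm.
Extrusion time = 416566.6 / 71.5 = 5826.1 s.
Layers = ⌈231/0.17⌉ = 1359.
Z-hop total: 1359 × 2 → 2718 s.
Altogether 5826.1 + 2718 = 8544.1 s, i.e. 2.37 hours.

2.37 hours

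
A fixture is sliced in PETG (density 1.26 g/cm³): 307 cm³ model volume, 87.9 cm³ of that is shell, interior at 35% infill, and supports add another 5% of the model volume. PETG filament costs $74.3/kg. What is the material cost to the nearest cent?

Interior volume = 307 − 87.9, so 219.1 cm³.
Infill deposited = 0.35 × 219.1 = 76.685 cm³.
Support = 0.05 × 307, so 15.35 cm³.
Total extruded: 87.9 + 76.685 + 15.35 → 179.935 cm³.
Mass = 179.935 × 1.26, so 226.7181 g.
At $74.3/kg: 226.7181/1000 × 74.3 = $16.85.

$16.85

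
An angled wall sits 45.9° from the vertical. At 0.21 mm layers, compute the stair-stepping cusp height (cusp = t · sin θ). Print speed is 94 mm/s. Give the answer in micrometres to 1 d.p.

150.8 μm

h_c = t·sin θ = 0.21 × 0.7181 = 0.150801 mm (150.8 μm).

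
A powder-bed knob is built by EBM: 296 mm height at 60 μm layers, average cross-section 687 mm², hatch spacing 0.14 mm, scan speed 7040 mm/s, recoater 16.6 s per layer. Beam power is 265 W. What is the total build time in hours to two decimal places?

Layer count = ceil(296 / 0.06) = 4934.
Scan path per layer: 687 / 0.14 → 4907.1 mm.
Scan time per layer: 4907.1 / 7040 → 0.697 s.
Per-layer time = 0.697 + 16.6 = 17.297 s.
Total: 4934 × 17.297 s = 85343.398 s → 23.71 hours.

23.71 hours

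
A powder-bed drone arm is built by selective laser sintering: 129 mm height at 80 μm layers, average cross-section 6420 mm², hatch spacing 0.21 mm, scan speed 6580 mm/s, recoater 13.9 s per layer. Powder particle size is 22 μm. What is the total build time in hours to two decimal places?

Layers = ⌈129/0.08⌉ = 1613.
Scan path per layer: 6420 / 0.21 → 30571.4 mm.
Laser time per layer = 30571.4 / 6580 = 4.6461 s.
Per-layer time: 4.6461 + 13.9 → 18.5461 s.
Build time = 1613 × 18.5461 = 29914.8593 s = 8.31 hours.

8.31 hours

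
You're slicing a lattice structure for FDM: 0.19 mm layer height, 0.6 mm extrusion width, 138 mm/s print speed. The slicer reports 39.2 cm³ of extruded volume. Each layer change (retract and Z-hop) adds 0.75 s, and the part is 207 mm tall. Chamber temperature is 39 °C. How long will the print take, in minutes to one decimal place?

Extrusion cross-section: 0.19 × 0.6 → 0.114 mm².
Total extruded path = 39200/0.114 = 343859.6 mm.
Time extruding: 343859.6 / 138 → 2491.7 s.
Layers = ⌈207/0.19⌉ = 1090.
Non-print overhead = 1090 × 0.75 = 817.5 s.
Altogether 2491.7 + 817.5 = 3309.2 s, i.e. 55.2 minutes.

55.2 minutes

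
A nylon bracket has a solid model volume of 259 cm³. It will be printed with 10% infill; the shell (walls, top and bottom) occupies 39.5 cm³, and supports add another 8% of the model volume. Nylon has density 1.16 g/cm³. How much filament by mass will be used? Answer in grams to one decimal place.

95.3 g

Volume inside the shell = 259 − 39.5, so 219.5 cm³.
Infill deposited = 0.10 × 219.5 = 21.95 cm³.
Support = 0.08 × 259 = 20.72 cm³.
Deposited volume: 39.5 + 21.95 + 20.72 → 82.17 cm³.
Mass = 82.17 × 1.16, so 95.3172 g.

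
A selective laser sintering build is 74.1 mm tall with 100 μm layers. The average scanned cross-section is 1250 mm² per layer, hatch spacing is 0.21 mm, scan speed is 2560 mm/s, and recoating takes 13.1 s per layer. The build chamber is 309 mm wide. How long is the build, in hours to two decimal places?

Layers = ⌈74.1/0.1⌉ = 741.
Hatch length per layer = 1250 / 0.21 = 5952.4 mm.
Scan time per layer = 5952.4 / 2560, so 2.3252 s.
Per-layer time = 2.3252 + 13.1 = 15.4252 s.
Total: 741 × 15.4252 s = 11430.0732 s → 3.18 hours.

3.18 hours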